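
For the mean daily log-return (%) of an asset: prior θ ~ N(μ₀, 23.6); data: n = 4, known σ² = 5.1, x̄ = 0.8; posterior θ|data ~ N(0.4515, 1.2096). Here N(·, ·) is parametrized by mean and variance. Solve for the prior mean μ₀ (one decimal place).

With known observation variance, the Normal–Normal posterior has precision τ_n = τ₀ + n/σ² and mean μ_n = (τ₀μ₀ + (n/σ²)x̄)/τ_n.
Here τ₀ = 1/23.6 = 0.042373 and τ_data = 4/5.1 = 0.784314, so τ_n = 0.826687.
Rearranging for μ₀: μ₀ = (μ_n·τ_n − τ_data·x̄)/τ₀ = (0.4515·0.826687 − 0.784314·0.8) / 0.042373 = -0.254202/0.042373 ≈ -6.0.

μ₀ = -6.0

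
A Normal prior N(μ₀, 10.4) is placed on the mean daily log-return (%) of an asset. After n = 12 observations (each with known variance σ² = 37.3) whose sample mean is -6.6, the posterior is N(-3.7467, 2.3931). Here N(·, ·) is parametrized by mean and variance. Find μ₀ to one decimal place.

μ₀ = 5.8

The posterior mean is a precision-weighted average: μ_n = (τ₀μ₀ + τ_data·x̄)/(τ₀+τ_data), with τ₀=1/σ₀² and τ_data=n/σ².
Here τ₀ = 1/10.4 = 0.096154 and τ_data = 12/37.3 = 0.321716, so τ_n = 0.417870.
Rearranging for μ₀: μ₀ = (μ_n·τ_n − τ_data·x̄)/τ₀ = (-3.7467·0.417870 − 0.321716·-6.6) / 0.096154 = 0.557692/0.096154 ≈ 5.8.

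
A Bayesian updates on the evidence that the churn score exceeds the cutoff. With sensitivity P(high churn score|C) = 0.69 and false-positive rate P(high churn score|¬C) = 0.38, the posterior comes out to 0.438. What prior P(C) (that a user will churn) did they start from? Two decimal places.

P(C) = 0.30

Bayes' rule in odds form gives O(C|E) = O(C)·[P(E|C)/P(E|¬C)], hence O(C) = O(C|E)/LR.
Posterior odds = 0.438/(1−0.438) = 0.7794. LR = 0.69/0.38 = 1.8158.
Prior odds = 0.7794/1.8158 = 0.4292, so P(C) = 0.4292/(1+0.4292) ≈ 0.30.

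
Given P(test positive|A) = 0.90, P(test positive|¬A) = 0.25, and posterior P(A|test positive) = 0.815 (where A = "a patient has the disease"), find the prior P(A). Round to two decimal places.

Bayes' rule in odds form gives O(A|E) = O(A)·[P(E|A)/P(E|¬A)], hence O(A) = O(A|E)/LR.
Posterior odds = 0.815/(1−0.815) = 4.4054. LR = 0.90/0.25 = 3.6000.
Prior odds = 4.4054/3.6000 = 1.2237, so P(A) = 1.2237/(1+1.2237) ≈ 0.55.

P(A) = 0.55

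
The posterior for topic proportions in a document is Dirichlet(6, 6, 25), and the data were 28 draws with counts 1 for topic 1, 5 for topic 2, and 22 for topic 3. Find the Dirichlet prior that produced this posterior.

For a Dirichlet(α) prior with multinomial counts c, the posterior is Dirichlet(α + c) componentwise.
Subtract each count from the matching posterior parameter: 6−1=5, 6−5=1, 25−22=3.

Dirichlet(5, 1, 3)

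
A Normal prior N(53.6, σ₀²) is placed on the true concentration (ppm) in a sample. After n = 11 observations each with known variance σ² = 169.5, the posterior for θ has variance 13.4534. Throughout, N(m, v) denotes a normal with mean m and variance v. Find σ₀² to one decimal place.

For the Normal–Normal model with known σ², precisions add: τ_n = τ₀ + n/σ².
So 1/σ₀² = 1/13.4534 − 11/169.5 = 0.074331 − 0.064897 = 0.009434.
Hence σ₀² = 1/0.009434 ≈ 106.0.

σ₀² = 106.0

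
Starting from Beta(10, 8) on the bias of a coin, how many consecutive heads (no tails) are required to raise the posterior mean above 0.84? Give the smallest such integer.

After k heads and 0 tails the posterior is Beta(10+k, 8), with mean (10+k)/(10+8+k).
Set (10+k)/(18+k) > 0.84 and solve: k > (0.84·18 − 10)/(1 − 0.84) = 32.000.
The smallest integer exceeding 32.000 is 33.

k = 33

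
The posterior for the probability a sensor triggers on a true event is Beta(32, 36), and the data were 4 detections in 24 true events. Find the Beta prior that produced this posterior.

Beta is conjugate to the binomial likelihood: posterior = Beta(a+s, b+f).
So a = 32 − 4 = 28 and b = 36 − 20 = 16.

Beta(28, 16)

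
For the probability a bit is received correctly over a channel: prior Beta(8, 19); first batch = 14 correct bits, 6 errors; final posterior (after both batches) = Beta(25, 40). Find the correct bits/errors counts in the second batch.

3 correct bits and 15 errors

Because Beta–binomial updating is additive in the counts, the combined data contributed (α_post−α_prior, β_post−β_prior) successes and failures.
Total across both batches: 25−8=17 correct bits, 40−19=21 errors.
Subtract the first batch: 17−14=3 correct bits and 21−6=15 errors.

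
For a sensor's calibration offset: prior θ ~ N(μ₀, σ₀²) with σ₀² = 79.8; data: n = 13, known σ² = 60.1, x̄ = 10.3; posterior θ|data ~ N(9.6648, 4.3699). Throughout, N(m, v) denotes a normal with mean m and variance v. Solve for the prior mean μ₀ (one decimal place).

μ₀ = -1.3

With known observation variance, the Normal–Normal posterior has precision τ_n = τ₀ + n/σ² and mean μ_n = (τ₀μ₀ + (n/σ²)x̄)/τ_n.
Here τ₀ = 1/79.8 = 0.012531 and τ_data = 13/60.1 = 0.216306, so τ_n = 0.228837.
Rearranging for μ₀: μ₀ = (μ_n·τ_n − τ_data·x̄)/τ₀ = (9.6648·0.228837 − 0.216306·10.3) / 0.012531 = -0.016288/0.012531 ≈ -1.3.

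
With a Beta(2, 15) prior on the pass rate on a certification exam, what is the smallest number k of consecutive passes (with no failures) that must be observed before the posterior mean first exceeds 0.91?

After k passes and 0 failures the posterior is Beta(2+k, 15), with mean (2+k)/(2+15+k).
Set (2+k)/(17+k) > 0.91 and solve: k > (0.91·17 − 2)/(1 − 0.91) = 149.667.
The smallest integer exceeding 149.667 is 150.

k = 150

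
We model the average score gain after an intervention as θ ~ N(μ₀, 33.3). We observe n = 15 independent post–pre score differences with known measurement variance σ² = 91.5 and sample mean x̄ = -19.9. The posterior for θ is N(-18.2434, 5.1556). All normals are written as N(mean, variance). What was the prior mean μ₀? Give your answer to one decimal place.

The posterior mean is a precision-weighted average: μ_n = (τ₀μ₀ + τ_data·x̄)/(τ₀+τ_data), with τ₀=1/σ₀² and τ_data=n/σ².
Here τ₀ = 1/33.3 = 0.030030 and τ_data = 15/91.5 = 0.163934, so τ_n = 0.193964.
Rearranging for μ₀: μ₀ = (μ_n·τ_n − τ_data·x̄)/τ₀ = (-18.2434·0.193964 − 0.163934·-19.9) / 0.030030 = -0.276276/0.030030 ≈ -9.2.

μ₀ = -9.2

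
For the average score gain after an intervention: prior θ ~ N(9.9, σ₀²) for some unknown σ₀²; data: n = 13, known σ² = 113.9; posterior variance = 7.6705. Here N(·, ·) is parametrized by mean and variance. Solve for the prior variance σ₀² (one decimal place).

σ₀² = 61.6

Posterior precision equals prior precision plus data precision: 1/σ_n² = 1/σ₀² + n/σ².
So 1/σ₀² = 1/7.6705 − 13/113.9 = 0.130370 − 0.114135 = 0.016235.
Hence σ₀² = 1/0.016235 ≈ 61.6.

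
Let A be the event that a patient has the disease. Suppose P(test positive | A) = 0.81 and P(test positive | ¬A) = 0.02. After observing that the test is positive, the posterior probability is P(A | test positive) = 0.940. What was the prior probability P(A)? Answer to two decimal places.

P(A) = 0.28

In odds form, posterior odds = prior odds × likelihood ratio, so prior odds = posterior odds ÷ LR.
Posterior odds = 0.940/(1−0.940) = 15.6667. LR = 0.81/0.02 = 40.5000.
Prior odds = 15.6667/40.5000 = 0.3868, so P(A) = 0.3868/(1+0.3868) ≈ 0.28.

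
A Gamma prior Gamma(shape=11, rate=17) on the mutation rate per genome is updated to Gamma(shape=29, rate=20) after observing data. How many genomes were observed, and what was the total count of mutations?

Gamma–Poisson conjugacy: posterior shape = α + Σxᵢ, posterior rate = β + n.
Matching: Σxᵢ = 29 − 11 = 18 and n = 20 − 17 = 3.

n = 3 genomes with total 18 mutations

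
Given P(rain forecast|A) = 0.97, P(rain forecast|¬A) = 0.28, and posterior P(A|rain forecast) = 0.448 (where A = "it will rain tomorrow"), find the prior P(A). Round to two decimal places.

In odds form, posterior odds = prior odds × likelihood ratio, so prior odds = posterior odds ÷ LR.
Posterior odds = 0.448/(1−0.448) = 0.8116. LR = 0.97/0.28 = 3.4643.
Prior odds = 0.8116/3.4643 = 0.2343, so P(A) = 0.2343/(1+0.2343) ≈ 0.19.

P(A) = 0.19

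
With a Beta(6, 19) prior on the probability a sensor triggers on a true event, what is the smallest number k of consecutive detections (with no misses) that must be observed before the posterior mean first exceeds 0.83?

k = 87

After k detections and 0 misses the posterior is Beta(6+k, 19), with mean (6+k)/(6+19+k).
Set (6+k)/(25+k) > 0.83 and solve: k > (0.83·25 − 6)/(1 − 0.83) = 86.765.
The smallest integer exceeding 86.765 is 87.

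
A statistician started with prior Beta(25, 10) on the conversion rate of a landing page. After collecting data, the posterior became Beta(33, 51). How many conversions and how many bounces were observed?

Beta is conjugate to the binomial likelihood: posterior = Beta(a+s, b+f).
So s = 33 − 25 = 8 and f = 51 − 10 = 41.

8 conversions and 41 bounces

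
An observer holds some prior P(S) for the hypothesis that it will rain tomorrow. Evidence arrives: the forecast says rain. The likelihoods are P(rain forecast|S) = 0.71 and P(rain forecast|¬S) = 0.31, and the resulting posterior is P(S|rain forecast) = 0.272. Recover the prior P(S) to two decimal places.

Bayes' rule in odds form gives O(S|E) = O(S)·[P(E|S)/P(E|¬S)], hence O(S) = O(S|E)/LR.
Posterior odds = 0.272/(1−0.272) = 0.3736. LR = 0.71/0.31 = 2.2903.
Prior odds = 0.3736/2.2903 = 0.1631, so P(S) = 0.1631/(1+0.1631) ≈ 0.14.

P(S) = 0.14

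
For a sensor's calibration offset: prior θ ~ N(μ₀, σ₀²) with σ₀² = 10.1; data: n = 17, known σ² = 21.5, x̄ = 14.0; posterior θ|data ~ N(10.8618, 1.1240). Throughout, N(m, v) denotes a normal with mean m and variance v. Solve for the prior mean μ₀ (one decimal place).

μ₀ = -14.2

With known observation variance, the Normal–Normal posterior has precision τ_n = τ₀ + n/σ² and mean μ_n = (τ₀μ₀ + (n/σ²)x̄)/τ_n.
Here τ₀ = 1/10.1 = 0.099010 and τ_data = 17/21.5 = 0.790698, so τ_n = 0.889708.
Rearranging for μ₀: μ₀ = (μ_n·τ_n − τ_data·x̄)/τ₀ = (10.8618·0.889708 − 0.790698·14.0) / 0.099010 = -1.405942/0.099010 ≈ -14.2.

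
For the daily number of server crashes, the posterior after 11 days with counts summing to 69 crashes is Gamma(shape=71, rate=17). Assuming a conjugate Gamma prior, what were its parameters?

Gamma(shape=2, rate=6)

A Gamma(α, β) prior (rate parametrization) on a Poisson rate with n observations summing to S gives posterior Gamma(α+S, β+n).
So α = 71 − 69 = 2 and β = 17 − 11 = 6.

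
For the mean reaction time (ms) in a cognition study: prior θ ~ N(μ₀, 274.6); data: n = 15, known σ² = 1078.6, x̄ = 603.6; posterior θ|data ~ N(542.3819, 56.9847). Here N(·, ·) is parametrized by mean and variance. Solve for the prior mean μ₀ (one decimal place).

μ₀ = 308.6

The posterior mean is a precision-weighted average: μ_n = (τ₀μ₀ + τ_data·x̄)/(τ₀+τ_data), with τ₀=1/σ₀² and τ_data=n/σ².
Here τ₀ = 1/274.6 = 0.003642 and τ_data = 15/1078.6 = 0.013907, so τ_n = 0.017549.
Rearranging for μ₀: μ₀ = (μ_n·τ_n − τ_data·x̄)/τ₀ = (542.3819·0.017549 − 0.013907·603.6) / 0.003642 = 1.123995/0.003642 ≈ 308.6.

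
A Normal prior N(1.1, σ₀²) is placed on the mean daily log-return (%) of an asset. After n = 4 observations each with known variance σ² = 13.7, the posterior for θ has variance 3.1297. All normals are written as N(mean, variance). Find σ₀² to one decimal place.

σ₀² = 36.3

For the Normal–Normal model with known σ², precisions add: τ_n = τ₀ + n/σ².
So 1/σ₀² = 1/3.1297 − 4/13.7 = 0.319519 − 0.291971 = 0.027548.
Hence σ₀² = 1/0.027548 ≈ 36.3.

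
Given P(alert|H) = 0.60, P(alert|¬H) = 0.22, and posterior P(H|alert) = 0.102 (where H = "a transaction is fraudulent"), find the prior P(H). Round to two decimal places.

In odds form, posterior odds = prior odds × likelihood ratio, so prior odds = posterior odds ÷ LR.
Posterior odds = 0.102/(1−0.102) = 0.1136. LR = 0.60/0.22 = 2.7273.
Prior odds = 0.1136/2.7273 = 0.0417, so P(H) = 0.0417/(1+0.0417) ≈ 0.04.

P(H) = 0.04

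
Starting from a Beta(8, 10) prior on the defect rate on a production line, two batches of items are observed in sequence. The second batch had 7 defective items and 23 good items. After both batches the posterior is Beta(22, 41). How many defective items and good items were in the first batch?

Sequential conjugate updates are equivalent to a single update on the pooled data, so total successes = posterior α − prior α and total failures = posterior β − prior β.
Total across both batches: 22−8=14 defective items, 41−10=31 good items.
Subtract the second batch: 14−7=7 defective items and 31−23=8 good items.

7 defective items and 8 good items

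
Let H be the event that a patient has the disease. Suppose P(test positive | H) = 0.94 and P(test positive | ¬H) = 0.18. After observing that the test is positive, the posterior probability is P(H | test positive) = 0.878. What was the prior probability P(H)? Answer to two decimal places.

Bayes' rule in odds form gives O(H|E) = O(H)·[P(E|H)/P(E|¬H)], hence O(H) = O(H|E)/LR.
Posterior odds = 0.878/(1−0.878) = 7.1967. LR = 0.94/0.18 = 5.2222.
Prior odds = 7.1967/5.2222 = 1.3781, so P(H) = 1.3781/(1+1.3781) ≈ 0.58.

P(H) = 0.58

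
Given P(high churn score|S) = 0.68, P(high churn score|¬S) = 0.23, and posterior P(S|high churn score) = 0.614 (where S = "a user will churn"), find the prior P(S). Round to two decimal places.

P(S) = 0.35

In odds form, posterior odds = prior odds × likelihood ratio, so prior odds = posterior odds ÷ LR.
Posterior odds = 0.614/(1−0.614) = 1.5907. LR = 0.68/0.23 = 2.9565.
Prior odds = 1.5907/2.9565 = 0.5380, so P(S) = 0.5380/(1+0.5380) ≈ 0.35.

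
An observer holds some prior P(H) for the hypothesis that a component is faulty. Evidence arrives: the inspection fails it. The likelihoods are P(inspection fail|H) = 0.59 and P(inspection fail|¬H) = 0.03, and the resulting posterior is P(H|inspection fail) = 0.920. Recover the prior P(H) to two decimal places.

P(H) = 0.37

Bayes' rule in odds form gives O(H|E) = O(H)·[P(E|H)/P(E|¬H)], hence O(H) = O(H|E)/LR.
Posterior odds = 0.920/(1−0.920) = 11.5000. LR = 0.59/0.03 = 19.6667.
Prior odds = 11.5000/19.6667 = 0.5847, so P(H) = 0.5847/(1+0.5847) ≈ 0.37.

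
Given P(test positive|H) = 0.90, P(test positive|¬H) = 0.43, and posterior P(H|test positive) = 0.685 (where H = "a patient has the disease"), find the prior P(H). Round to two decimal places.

P(H) = 0.51

In odds form, posterior odds = prior odds × likelihood ratio, so prior odds = posterior odds ÷ LR.
Posterior odds = 0.685/(1−0.685) = 2.1746. LR = 0.90/0.43 = 2.0930.
Prior odds = 2.1746/2.0930 = 1.0390, so P(H) = 1.0390/(1+1.0390) ≈ 0.51.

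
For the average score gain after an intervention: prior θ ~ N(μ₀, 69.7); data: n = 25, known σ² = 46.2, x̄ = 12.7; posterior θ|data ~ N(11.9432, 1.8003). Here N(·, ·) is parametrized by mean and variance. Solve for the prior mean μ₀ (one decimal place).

μ₀ = -16.6

The posterior mean is a precision-weighted average: μ_n = (τ₀μ₀ + τ_data·x̄)/(τ₀+τ_data), with τ₀=1/σ₀² and τ_data=n/σ².
Here τ₀ = 1/69.7 = 0.014347 and τ_data = 25/46.2 = 0.541126, so τ_n = 0.555473.
Rearranging for μ₀: μ₀ = (μ_n·τ_n − τ_data·x̄)/τ₀ = (11.9432·0.555473 − 0.541126·12.7) / 0.014347 = -0.238175/0.014347 ≈ -16.6.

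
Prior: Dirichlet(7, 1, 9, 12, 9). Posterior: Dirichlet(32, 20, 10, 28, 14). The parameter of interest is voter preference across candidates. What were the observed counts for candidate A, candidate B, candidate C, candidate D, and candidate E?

For a Dirichlet(α) prior with multinomial counts c, the posterior is Dirichlet(α + c) componentwise.
Counts are posterior − prior componentwise: 32−7=25, 20−1=19, 10−9=1, 28−12=16, 14−9=5.

counts (25, 19, 1, 16, 5)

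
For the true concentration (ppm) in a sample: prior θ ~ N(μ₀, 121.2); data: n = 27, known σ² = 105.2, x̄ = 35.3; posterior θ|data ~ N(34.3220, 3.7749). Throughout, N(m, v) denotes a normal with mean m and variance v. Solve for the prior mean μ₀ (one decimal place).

The posterior mean is a precision-weighted average: μ_n = (τ₀μ₀ + τ_data·x̄)/(τ₀+τ_data), with τ₀=1/σ₀² and τ_data=n/σ².
Here τ₀ = 1/121.2 = 0.008251 and τ_data = 27/105.2 = 0.256654, so τ_n = 0.264905.
Rearranging for μ₀: μ₀ = (μ_n·τ_n − τ_data·x̄)/τ₀ = (34.3220·0.264905 − 0.256654·35.3) / 0.008251 = 0.032183/0.008251 ≈ 3.9.

μ₀ = 3.9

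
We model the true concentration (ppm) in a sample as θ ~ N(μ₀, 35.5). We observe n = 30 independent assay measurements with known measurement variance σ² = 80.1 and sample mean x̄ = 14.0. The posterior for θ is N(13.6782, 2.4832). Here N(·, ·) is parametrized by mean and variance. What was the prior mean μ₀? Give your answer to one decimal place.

The posterior mean is a precision-weighted average: μ_n = (τ₀μ₀ + τ_data·x̄)/(τ₀+τ_data), with τ₀=1/σ₀² and τ_data=n/σ².
Here τ₀ = 1/35.5 = 0.028169 and τ_data = 30/80.1 = 0.374532, so τ_n = 0.402701.
Rearranging for μ₀: μ₀ = (μ_n·τ_n − τ_data·x̄)/τ₀ = (13.6782·0.402701 − 0.374532·14.0) / 0.028169 = 0.264777/0.028169 ≈ 9.4.

μ₀ = 9.4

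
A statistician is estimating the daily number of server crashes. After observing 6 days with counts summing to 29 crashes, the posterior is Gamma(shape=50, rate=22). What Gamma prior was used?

Gamma–Poisson conjugacy: posterior shape = α + Σxᵢ, posterior rate = β + n.
So α = 50 − 29 = 21 and β = 22 − 6 = 16.

Gamma(shape=21, rate=16)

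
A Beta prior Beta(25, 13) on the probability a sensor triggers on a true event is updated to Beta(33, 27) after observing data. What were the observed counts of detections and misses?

8 detections and 14 misses

Beta is conjugate to the binomial likelihood: posterior = Beta(a+s, b+f).
So s = 33 − 25 = 8 and f = 27 − 13 = 14.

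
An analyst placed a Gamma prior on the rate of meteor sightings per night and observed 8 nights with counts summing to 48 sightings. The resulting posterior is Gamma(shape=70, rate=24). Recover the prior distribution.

Gamma–Poisson conjugacy: posterior shape = α + Σxᵢ, posterior rate = β + n.
So α = 70 − 48 = 22 and β = 24 − 8 = 16.

Gamma(shape=22, rate=16)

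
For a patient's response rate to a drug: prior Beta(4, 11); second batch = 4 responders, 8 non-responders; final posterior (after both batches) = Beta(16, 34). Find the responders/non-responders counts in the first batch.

Sequential conjugate updates are equivalent to a single update on the pooled data, so total successes = posterior α − prior α and total failures = posterior β − prior β.
Total across both batches: 16−4=12 responders, 34−11=23 non-responders.
Subtract the second batch: 12−4=8 responders and 23−8=15 non-responders.

8 responders and 15 non-responders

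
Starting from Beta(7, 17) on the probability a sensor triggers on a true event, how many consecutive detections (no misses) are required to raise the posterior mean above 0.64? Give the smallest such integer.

After k detections and 0 misses the posterior is Beta(7+k, 17), with mean (7+k)/(7+17+k).
Set (7+k)/(24+k) > 0.64 and solve: k > (0.64·24 − 7)/(1 − 0.64) = 23.222.
The smallest integer exceeding 23.222 is 24.

k = 24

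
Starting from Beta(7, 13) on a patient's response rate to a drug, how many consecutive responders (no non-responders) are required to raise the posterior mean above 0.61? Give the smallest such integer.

After k responders and 0 non-responders the posterior is Beta(7+k, 13), with mean (7+k)/(7+13+k).
Set (7+k)/(20+k) > 0.61 and solve: k > (0.61·20 − 7)/(1 − 0.61) = 13.333.
The smallest integer exceeding 13.333 is 14, and checking k=14: (21)/(34) = 0.6176 > 0.61.

k = 14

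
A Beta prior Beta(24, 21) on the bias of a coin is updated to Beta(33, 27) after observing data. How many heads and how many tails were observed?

9 heads and 6 tails

Under Beta–binomial conjugacy the posterior parameters are (a+s, b+f).
Match parameters: s=33−24=9, f=27−21=6.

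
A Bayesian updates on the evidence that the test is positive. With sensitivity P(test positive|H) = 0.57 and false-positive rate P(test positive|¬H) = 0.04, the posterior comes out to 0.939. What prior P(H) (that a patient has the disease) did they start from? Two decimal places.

P(H) = 0.52

In odds form, posterior odds = prior odds × likelihood ratio, so prior odds = posterior odds ÷ LR.
Posterior odds = 0.939/(1−0.939) = 15.3934. LR = 0.57/0.04 = 14.2500.
Prior odds = 15.3934/14.2500 = 1.0802, so P(H) = 1.0802/(1+1.0802) ≈ 0.52.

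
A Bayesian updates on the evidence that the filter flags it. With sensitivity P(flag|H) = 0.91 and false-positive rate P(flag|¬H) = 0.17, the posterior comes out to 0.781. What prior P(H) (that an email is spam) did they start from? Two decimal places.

P(H) = 0.40

In odds form, posterior odds = prior odds × likelihood ratio, so prior odds = posterior odds ÷ LR.
Posterior odds = 0.781/(1−0.781) = 3.5662. LR = 0.91/0.17 = 5.3529.
Prior odds = 3.5662/5.3529 = 0.6662, so P(H) = 0.6662/(1+0.6662) ≈ 0.40.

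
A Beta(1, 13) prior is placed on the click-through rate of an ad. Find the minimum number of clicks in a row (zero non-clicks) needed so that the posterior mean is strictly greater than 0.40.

k = 8

After k clicks and 0 non-clicks the posterior is Beta(1+k, 13), with mean (1+k)/(1+13+k).
Set (1+k)/(14+k) > 0.40 and solve: k > (0.40·14 − 1)/(1 − 0.40) = 7.667.
The smallest integer exceeding 7.667 is 8.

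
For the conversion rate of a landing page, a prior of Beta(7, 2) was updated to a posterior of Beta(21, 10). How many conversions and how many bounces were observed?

Under Beta–binomial conjugacy the posterior parameters are (α+s, β+f).
So s = 21 − 7 = 14 and f = 10 − 2 = 8.

14 conversions and 8 bounces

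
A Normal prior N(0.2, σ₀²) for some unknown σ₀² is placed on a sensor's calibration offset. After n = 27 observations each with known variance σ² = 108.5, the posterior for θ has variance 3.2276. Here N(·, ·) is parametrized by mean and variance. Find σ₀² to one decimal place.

For the Normal–Normal model with known σ², precisions add: τ_n = τ₀ + n/σ².
So 1/σ₀² = 1/3.2276 − 27/108.5 = 0.309828 − 0.248848 = 0.060980.
Hence σ₀² = 1/0.060980 ≈ 16.4.

σ₀² = 16.4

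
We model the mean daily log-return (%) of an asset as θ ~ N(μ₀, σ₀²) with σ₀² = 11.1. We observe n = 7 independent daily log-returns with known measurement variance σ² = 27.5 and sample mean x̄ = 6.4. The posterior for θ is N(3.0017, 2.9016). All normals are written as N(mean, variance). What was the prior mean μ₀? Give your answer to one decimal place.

The posterior mean is a precision-weighted average: μ_n = (τ₀μ₀ + τ_data·x̄)/(τ₀+τ_data), with τ₀=1/σ₀² and τ_data=n/σ².
Here τ₀ = 1/11.1 = 0.090090 and τ_data = 7/27.5 = 0.254545, so τ_n = 0.344635.
Rearranging for μ₀: μ₀ = (μ_n·τ_n − τ_data·x̄)/τ₀ = (3.0017·0.344635 − 0.254545·6.4) / 0.090090 = -0.594597/0.090090 ≈ -6.6.

μ₀ = -6.6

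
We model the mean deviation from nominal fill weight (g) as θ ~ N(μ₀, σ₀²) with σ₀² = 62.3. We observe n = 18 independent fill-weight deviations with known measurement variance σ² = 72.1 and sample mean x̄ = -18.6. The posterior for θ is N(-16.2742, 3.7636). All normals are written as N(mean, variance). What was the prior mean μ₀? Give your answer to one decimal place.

With known observation variance, the Normal–Normal posterior has precision τ_n = τ₀ + n/σ² and mean μ_n = (τ₀μ₀ + (n/σ²)x̄)/τ_n.
Here τ₀ = 1/62.3 = 0.016051 and τ_data = 18/72.1 = 0.249653, so τ_n = 0.265704.
Rearranging for μ₀: μ₀ = (μ_n·τ_n − τ_data·x̄)/τ₀ = (-16.2742·0.265704 − 0.249653·-18.6) / 0.016051 = 0.319426/0.016051 ≈ 19.9.

μ₀ = 19.9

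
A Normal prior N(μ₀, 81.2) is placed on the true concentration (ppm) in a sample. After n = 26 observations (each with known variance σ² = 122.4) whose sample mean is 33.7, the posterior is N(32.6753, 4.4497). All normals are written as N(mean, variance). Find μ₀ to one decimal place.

μ₀ = 15.0

With known observation variance, the Normal–Normal posterior has precision τ_n = τ₀ + n/σ² and mean μ_n = (τ₀μ₀ + (n/σ²)x̄)/τ_n.
Here τ₀ = 1/81.2 = 0.012315 and τ_data = 26/122.4 = 0.212418, so τ_n = 0.224733.
Rearranging for μ₀: μ₀ = (μ_n·τ_n − τ_data·x̄)/τ₀ = (32.6753·0.224733 − 0.212418·33.7) / 0.012315 = 0.184732/0.012315 ≈ 15.0.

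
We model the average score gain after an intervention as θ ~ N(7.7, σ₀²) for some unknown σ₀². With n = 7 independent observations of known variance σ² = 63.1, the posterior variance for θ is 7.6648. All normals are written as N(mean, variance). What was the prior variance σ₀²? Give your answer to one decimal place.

Posterior precision equals prior precision plus data precision: 1/σ_n² = 1/σ₀² + n/σ².
So 1/σ₀² = 1/7.6648 − 7/63.1 = 0.130467 − 0.110935 = 0.019532.
Hence σ₀² = 1/0.019532 ≈ 51.2.

σ₀² = 51.2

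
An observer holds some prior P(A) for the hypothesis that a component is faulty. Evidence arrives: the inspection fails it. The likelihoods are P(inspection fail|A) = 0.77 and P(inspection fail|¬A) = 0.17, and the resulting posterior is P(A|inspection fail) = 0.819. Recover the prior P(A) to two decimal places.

P(A) = 0.50

In odds form, posterior odds = prior odds × likelihood ratio, so prior odds = posterior odds ÷ LR.
Posterior odds = 0.819/(1−0.819) = 4.5249. LR = 0.77/0.17 = 4.5294.
Prior odds = 4.5249/4.5294 = 0.9990, so P(A) = 0.9990/(1+0.9990) ≈ 0.50.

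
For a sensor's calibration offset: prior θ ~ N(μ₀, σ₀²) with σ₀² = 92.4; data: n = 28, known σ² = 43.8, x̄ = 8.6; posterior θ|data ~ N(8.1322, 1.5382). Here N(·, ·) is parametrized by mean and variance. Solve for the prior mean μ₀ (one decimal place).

μ₀ = -19.5

With known observation variance, the Normal–Normal posterior has precision τ_n = τ₀ + n/σ² and mean μ_n = (τ₀μ₀ + (n/σ²)x̄)/τ_n.
Here τ₀ = 1/92.4 = 0.010823 and τ_data = 28/43.8 = 0.639269, so τ_n = 0.650092.
Rearranging for μ₀: μ₀ = (μ_n·τ_n − τ_data·x̄)/τ₀ = (8.1322·0.650092 − 0.639269·8.6) / 0.010823 = -0.211035/0.010823 ≈ -19.5.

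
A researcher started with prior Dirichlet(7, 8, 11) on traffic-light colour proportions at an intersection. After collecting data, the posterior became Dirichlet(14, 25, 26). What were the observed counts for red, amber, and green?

counts (7, 17, 15)

For a Dirichlet(α) prior with multinomial counts c, the posterior is Dirichlet(α + c) componentwise.
Counts are posterior − prior componentwise: 14−7=7, 25−8=17, 26−11=15.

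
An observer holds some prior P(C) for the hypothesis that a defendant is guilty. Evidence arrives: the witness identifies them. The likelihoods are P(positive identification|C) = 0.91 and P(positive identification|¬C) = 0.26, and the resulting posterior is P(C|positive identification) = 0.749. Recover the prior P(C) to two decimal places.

P(C) = 0.46

Bayes' rule in odds form gives O(C|E) = O(C)·[P(E|C)/P(E|¬C)], hence O(C) = O(C|E)/LR.
Posterior odds = 0.749/(1−0.749) = 2.9841. LR = 0.91/0.26 = 3.5000.
Prior odds = 2.9841/3.5000 = 0.8526, so P(C) = 0.8526/(1+0.8526) ≈ 0.46.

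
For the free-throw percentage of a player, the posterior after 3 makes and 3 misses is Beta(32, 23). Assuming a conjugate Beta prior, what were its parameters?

A Beta(α, β) prior with s successes and f failures in binomial data gives a Beta(α+s, β+f) posterior.
So α = 32 − 3 = 29 and β = 23 − 3 = 20.

Beta(29, 20)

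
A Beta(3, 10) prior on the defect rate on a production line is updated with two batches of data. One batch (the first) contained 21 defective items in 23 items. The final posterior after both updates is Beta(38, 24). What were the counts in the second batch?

14 defective items and 12 good items

Because Beta–binomial updating is additive in the counts, the combined data contributed (α_post−α_prior, β_post−β_prior) successes and failures.
Total across both batches: 38−3=35 defective items, 24−10=14 good items.
Subtract the first batch: 35−21=14 defective items and 14−2=12 good items.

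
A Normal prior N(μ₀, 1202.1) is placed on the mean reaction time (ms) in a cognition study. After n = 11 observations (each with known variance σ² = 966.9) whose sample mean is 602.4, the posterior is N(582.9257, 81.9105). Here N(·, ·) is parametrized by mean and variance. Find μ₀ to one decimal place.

The posterior mean is a precision-weighted average: μ_n = (τ₀μ₀ + τ_data·x̄)/(τ₀+τ_data), with τ₀=1/σ₀² and τ_data=n/σ².
Here τ₀ = 1/1202.1 = 0.000832 and τ_data = 11/966.9 = 0.011377, so τ_n = 0.012209.
Rearranging for μ₀: μ₀ = (μ_n·τ_n − τ_data·x̄)/τ₀ = (582.9257·0.012209 − 0.011377·602.4) / 0.000832 = 0.263435/0.000832 ≈ 316.6.

μ₀ = 316.6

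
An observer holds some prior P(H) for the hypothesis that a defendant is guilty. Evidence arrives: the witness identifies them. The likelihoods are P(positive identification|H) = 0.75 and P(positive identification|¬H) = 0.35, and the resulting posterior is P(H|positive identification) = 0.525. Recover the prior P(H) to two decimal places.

P(H) = 0.34

In odds form, posterior odds = prior odds × likelihood ratio, so prior odds = posterior odds ÷ LR.
Posterior odds = 0.525/(1−0.525) = 1.1053. LR = 0.75/0.35 = 2.1429.
Prior odds = 1.1053/2.1429 = 0.5158, so P(H) = 0.5158/(1+0.5158) ≈ 0.34.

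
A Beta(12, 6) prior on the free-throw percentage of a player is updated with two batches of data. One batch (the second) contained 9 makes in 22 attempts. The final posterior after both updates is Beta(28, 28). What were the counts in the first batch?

Because Beta–binomial updating is additive in the counts, the combined data contributed (α_post−α_prior, β_post−β_prior) successes and failures.
Total across both batches: 28−12=16 makes, 28−6=22 misses.
Subtract the second batch: 16−9=7 makes and 22−13=9 misses.

7 makes and 9 misses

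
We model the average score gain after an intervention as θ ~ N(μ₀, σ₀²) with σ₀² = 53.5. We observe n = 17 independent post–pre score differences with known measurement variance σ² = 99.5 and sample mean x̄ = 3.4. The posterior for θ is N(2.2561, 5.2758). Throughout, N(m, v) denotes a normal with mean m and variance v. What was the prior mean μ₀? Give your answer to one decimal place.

With known observation variance, the Normal–Normal posterior has precision τ_n = τ₀ + n/σ² and mean μ_n = (τ₀μ₀ + (n/σ²)x̄)/τ_n.
Here τ₀ = 1/53.5 = 0.018692 and τ_data = 17/99.5 = 0.170854, so τ_n = 0.189546.
Rearranging for μ₀: μ₀ = (μ_n·τ_n − τ_data·x̄)/τ₀ = (2.2561·0.189546 − 0.170854·3.4) / 0.018692 = -0.153269/0.018692 ≈ -8.2.

μ₀ = -8.2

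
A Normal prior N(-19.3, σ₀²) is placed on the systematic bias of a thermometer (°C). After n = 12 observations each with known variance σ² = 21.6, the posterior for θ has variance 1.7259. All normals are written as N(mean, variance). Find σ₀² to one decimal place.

σ₀² = 41.9

For the Normal–Normal model with known σ², precisions add: τ_n = τ₀ + n/σ².
So 1/σ₀² = 1/1.7259 − 12/21.6 = 0.579408 − 0.555556 = 0.023852.
Hence σ₀² = 1/0.023852 ≈ 41.9.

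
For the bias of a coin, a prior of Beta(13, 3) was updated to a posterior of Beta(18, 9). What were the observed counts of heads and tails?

A Beta(α, β) prior with s successes and f failures in binomial data gives a Beta(α+s, β+f) posterior.
So s = 18 − 13 = 5 and f = 9 − 3 = 6.

5 heads and 6 tails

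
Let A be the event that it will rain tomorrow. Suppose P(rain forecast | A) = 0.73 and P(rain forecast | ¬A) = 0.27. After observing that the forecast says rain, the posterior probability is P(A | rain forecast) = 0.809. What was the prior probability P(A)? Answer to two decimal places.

P(A) = 0.61

Bayes' rule in odds form gives O(A|E) = O(A)·[P(E|A)/P(E|¬A)], hence O(A) = O(A|E)/LR.
Posterior odds = 0.809/(1−0.809) = 4.2356. LR = 0.73/0.27 = 2.7037.
Prior odds = 4.2356/2.7037 = 1.5666, so P(A) = 1.5666/(1+1.5666) ≈ 0.61.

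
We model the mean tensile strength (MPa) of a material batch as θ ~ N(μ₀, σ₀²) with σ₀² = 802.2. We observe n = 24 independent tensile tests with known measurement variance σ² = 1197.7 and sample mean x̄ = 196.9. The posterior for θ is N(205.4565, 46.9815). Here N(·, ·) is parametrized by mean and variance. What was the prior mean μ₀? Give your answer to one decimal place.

With known observation variance, the Normal–Normal posterior has precision τ_n = τ₀ + n/σ² and mean μ_n = (τ₀μ₀ + (n/σ²)x̄)/τ_n.
Here τ₀ = 1/802.2 = 0.001247 and τ_data = 24/1197.7 = 0.020038, so τ_n = 0.021285.
Rearranging for μ₀: μ₀ = (μ_n·τ_n − τ_data·x̄)/τ₀ = (205.4565·0.021285 − 0.020038·196.9) / 0.001247 = 0.427659/0.001247 ≈ 343.0.

μ₀ = 343.0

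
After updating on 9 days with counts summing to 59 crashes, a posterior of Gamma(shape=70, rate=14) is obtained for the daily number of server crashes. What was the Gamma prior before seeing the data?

Gamma–Poisson conjugacy: posterior shape = α + Σxᵢ, posterior rate = β + n.
So α = 70 − 59 = 11 and β = 14 − 9 = 5.

Gamma(shape=11, rate=5)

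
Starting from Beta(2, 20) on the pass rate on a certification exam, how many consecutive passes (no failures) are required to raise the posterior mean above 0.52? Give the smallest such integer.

k = 20

After k passes and 0 failures the posterior is Beta(2+k, 20), with mean (2+k)/(2+20+k).
Set (2+k)/(22+k) > 0.52 and solve: k > (0.52·22 − 2)/(1 − 0.52) = 19.667.
The smallest integer exceeding 19.667 is 20.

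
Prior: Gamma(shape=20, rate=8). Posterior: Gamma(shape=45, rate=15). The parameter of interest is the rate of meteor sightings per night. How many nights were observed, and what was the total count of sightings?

n = 7 nights with total 25 sightings

A Gamma(α, β) prior (rate parametrization) on a Poisson rate with n observations summing to S gives posterior Gamma(α+S, β+n).
Matching: Σxᵢ = 45 − 20 = 25 and n = 15 − 8 = 7.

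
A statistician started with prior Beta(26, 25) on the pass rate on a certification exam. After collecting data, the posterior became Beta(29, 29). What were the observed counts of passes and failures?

Under Beta–binomial conjugacy the posterior parameters are (α+s, β+f).
So s = 29 − 26 = 3 and f = 29 − 25 = 4.

3 passes and 4 failures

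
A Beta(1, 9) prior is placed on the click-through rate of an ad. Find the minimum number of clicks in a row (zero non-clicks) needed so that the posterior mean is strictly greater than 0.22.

k = 2

After k clicks and 0 non-clicks the posterior is Beta(1+k, 9), with mean (1+k)/(1+9+k).
Set (1+k)/(10+k) > 0.22 and solve: k > (0.22·10 − 1)/(1 − 0.22) = 1.538.
The smallest integer exceeding 1.538 is 2, and checking k=2: (3)/(12) = 0.2500 > 0.22.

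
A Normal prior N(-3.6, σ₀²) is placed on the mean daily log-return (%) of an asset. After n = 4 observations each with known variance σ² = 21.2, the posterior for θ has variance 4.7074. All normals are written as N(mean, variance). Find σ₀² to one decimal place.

σ₀² = 42.1

For the Normal–Normal model with known σ², precisions add: τ_n = τ₀ + n/σ².
So 1/σ₀² = 1/4.7074 − 4/21.2 = 0.212431 − 0.188679 = 0.023752.
Hence σ₀² = 1/0.023752 ≈ 42.1.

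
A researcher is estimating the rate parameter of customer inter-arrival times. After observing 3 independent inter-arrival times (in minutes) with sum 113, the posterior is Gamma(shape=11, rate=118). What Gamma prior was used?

For an exponential likelihood with a Gamma(α, β) prior on the rate, n observations with total T give posterior Gamma(α+n, β+T).
So α = 11 − 3 = 8 and β = 118 − 113 = 5.

Gamma(shape=8, rate=5)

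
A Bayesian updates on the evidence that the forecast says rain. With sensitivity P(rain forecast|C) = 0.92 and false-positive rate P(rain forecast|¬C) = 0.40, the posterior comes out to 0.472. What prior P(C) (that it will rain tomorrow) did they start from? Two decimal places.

P(C) = 0.28

In odds form, posterior odds = prior odds × likelihood ratio, so prior odds = posterior odds ÷ LR.
Posterior odds = 0.472/(1−0.472) = 0.8939. LR = 0.92/0.40 = 2.3000.
Prior odds = 0.8939/2.3000 = 0.3887, so P(C) = 0.3887/(1+0.3887) ≈ 0.28.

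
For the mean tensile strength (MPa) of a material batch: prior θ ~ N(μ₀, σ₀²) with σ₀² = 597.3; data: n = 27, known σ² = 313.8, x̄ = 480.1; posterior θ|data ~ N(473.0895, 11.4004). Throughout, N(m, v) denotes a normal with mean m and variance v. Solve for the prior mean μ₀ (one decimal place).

With known observation variance, the Normal–Normal posterior has precision τ_n = τ₀ + n/σ² and mean μ_n = (τ₀μ₀ + (n/σ²)x̄)/τ_n.
Here τ₀ = 1/597.3 = 0.001674 and τ_data = 27/313.8 = 0.086042, so τ_n = 0.087716.
Rearranging for μ₀: μ₀ = (μ_n·τ_n − τ_data·x̄)/τ₀ = (473.0895·0.087716 − 0.086042·480.1) / 0.001674 = 0.188754/0.001674 ≈ 112.8.

μ₀ = 112.8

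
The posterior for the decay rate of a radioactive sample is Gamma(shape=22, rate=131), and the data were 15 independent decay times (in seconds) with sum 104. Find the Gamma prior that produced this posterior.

Gamma(shape=7, rate=27)

For an exponential likelihood with a Gamma(α, β) prior on the rate, n observations with total T give posterior Gamma(α+n, β+T).
So α = 22 − 15 = 7 and β = 131 − 104 = 27.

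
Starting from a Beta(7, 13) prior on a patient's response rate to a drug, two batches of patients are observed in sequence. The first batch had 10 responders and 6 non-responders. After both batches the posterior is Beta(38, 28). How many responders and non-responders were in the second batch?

Because Beta–binomial updating is additive in the counts, the combined data contributed (α_post−α_prior, β_post−β_prior) successes and failures.
Total across both batches: 38−7=31 responders, 28−13=15 non-responders.
Subtract the first batch: 31−10=21 responders and 15−6=9 non-responders.

21 responders and 9 non-responders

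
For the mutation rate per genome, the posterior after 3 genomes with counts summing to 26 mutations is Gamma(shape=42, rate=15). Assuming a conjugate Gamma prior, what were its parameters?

Gamma(shape=16, rate=12)

Gamma–Poisson conjugacy: posterior shape = α + Σxᵢ, posterior rate = β + n.
So α = 42 − 26 = 16 and β = 15 − 3 = 12.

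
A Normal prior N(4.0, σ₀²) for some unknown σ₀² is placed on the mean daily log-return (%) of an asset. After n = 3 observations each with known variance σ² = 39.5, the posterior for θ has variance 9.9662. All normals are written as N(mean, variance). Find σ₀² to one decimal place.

Posterior precision equals prior precision plus data precision: 1/σ_n² = 1/σ₀² + n/σ².
So 1/σ₀² = 1/9.9662 − 3/39.5 = 0.100339 − 0.075949 = 0.024390.
Hence σ₀² = 1/0.024390 ≈ 41.0.

σ₀² = 41.0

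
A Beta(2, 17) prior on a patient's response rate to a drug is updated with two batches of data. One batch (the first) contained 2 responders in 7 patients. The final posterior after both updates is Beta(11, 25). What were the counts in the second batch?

Because Beta–binomial updating is additive in the counts, the combined data contributed (α_post−α_prior, β_post−β_prior) successes and failures.
Total across both batches: 11−2=9 responders, 25−17=8 non-responders.
Subtract the first batch: 9−2=7 responders and 8−5=3 non-responders.

7 responders and 3 non-responders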